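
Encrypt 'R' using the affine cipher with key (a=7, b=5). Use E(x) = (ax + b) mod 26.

Step 1: Convert 'R' to number: x = 17.
Step 2: E(17) = (7 * 17 + 5) mod 26 = 124 mod 26 = 20.
Step 3: Convert 20 back to letter: U.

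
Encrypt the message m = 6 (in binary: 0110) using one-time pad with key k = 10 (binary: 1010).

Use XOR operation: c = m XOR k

Step 1: Write out the XOR operation bit by bit:
  Message: 0110
  Key:     1010
  XOR:     1100
Step 2: Convert to decimal: 1100 = 12.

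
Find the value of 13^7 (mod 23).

Step 1: Compute 13^7 mod 23 step by step, reducing modulo 23 at each step.
  13^1 mod 23 = 13
  13^2 mod 23 = (13 * 13) mod 23 = 8
  13^3 mod 23 = (8 * 13) mod 23 = 12
  13^4 mod 23 = (12 * 13) mod 23 = 18
  13^5 mod 23 = (18 * 13) mod 23 = 4
  13^6 mod 23 = (4 * 13) mod 23 = 6
  13^7 mod 23 = (6 * 13) mod 23 = 9
Step 2: Result = 9.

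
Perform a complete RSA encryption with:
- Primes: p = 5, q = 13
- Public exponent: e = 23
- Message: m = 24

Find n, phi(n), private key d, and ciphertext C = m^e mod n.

Step 1: n = 5 * 13 = 65.
Step 2: phi(n) = (5-1)(13-1) = 4 * 12 = 48.
Step 3: Find d = 23^(-1) mod 48 = 23.
  Verify: 23 * 23 = 529 = 1 (mod 48).
Step 4: C = 24^23 mod 65 = 19.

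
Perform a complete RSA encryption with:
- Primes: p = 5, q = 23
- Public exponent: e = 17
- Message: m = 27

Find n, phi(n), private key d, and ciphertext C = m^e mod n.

Step 1: n = 5 * 23 = 115.
Step 2: phi(n) = (5-1)(23-1) = 4 * 22 = 88.
Step 3: Find d = 17^(-1) mod 88 = 57.
  Verify: 17 * 57 = 969 = 1 (mod 88).
Step 4: C = 27^17 mod 115 = 2.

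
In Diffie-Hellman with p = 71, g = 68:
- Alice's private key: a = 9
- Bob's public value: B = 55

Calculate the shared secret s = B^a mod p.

Step 1: s = B^a mod p = 55^9 mod 71.
  55^1 mod 71 = 55
  55^2 mod 71 = (55 * 55) mod 71 = 43
  55^3 mod 71 = (43 * 55) mod 71 = 22
  55^4 mod 71 = (22 * 55) mod 71 = 3
  55^5 mod 71 = (3 * 55) mod 71 = 23
  55^6 mod 71 = (23 * 55) mod 71 = 58
  55^7 mod 71 = (58 * 55) mod 71 = 66
  55^8 mod 71 = (66 * 55) mod 71 = 9
  55^9 mod 71 = (9 * 55) mod 71 = 69
Result: shared secret = 69.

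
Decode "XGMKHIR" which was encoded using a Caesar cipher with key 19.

Step 1: Reverse the shift by subtracting 19 from each letter position.
  X (position 23) -> position (23-19) mod 26 = 4 -> E
  G (position 6) -> position (6-19) mod 26 = 13 -> N
  M (position 12) -> position (12-19) mod 26 = 19 -> T
  K (position 10) -> position (10-19) mod 26 = 17 -> R
  H (position 7) -> position (7-19) mod 26 = 14 -> O
  I (position 8) -> position (8-19) mod 26 = 15 -> P
  R (position 17) -> position (17-19) mod 26 = 24 -> Y
Decrypted message: ENTROPY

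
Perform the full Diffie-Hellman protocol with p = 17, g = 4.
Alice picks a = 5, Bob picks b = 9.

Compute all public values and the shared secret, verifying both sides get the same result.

Step 1: A = g^a mod p = 4^5 mod 17 = 4.
Step 2: B = g^b mod p = 4^9 mod 17 = 4.
Step 3: Alice computes s = B^a mod p = 4^5 mod 17 = 4.
Step 4: Bob computes s = A^b mod p = 4^9 mod 17 = 4.
Both sides agree: shared secret = 4.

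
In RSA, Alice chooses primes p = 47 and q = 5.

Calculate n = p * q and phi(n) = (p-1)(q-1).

Step 1: n = p * q = 47 * 5 = 235.
Step 2: phi(n) = (p-1)(q-1) = 46 * 4 = 184.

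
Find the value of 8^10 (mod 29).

Step 1: Compute 8^10 mod 29 step by step, reducing modulo 29 at each step.
  8^1 mod 29 = 8
  8^2 mod 29 = (8 * 8) mod 29 = 6
  8^3 mod 29 = (6 * 8) mod 29 = 19
  8^4 mod 29 = (19 * 8) mod 29 = 7
  8^5 mod 29 = (7 * 8) mod 29 = 27
  8^6 mod 29 = (27 * 8) mod 29 = 13
  8^7 mod 29 = (13 * 8) mod 29 = 17
  8^8 mod 29 = (17 * 8) mod 29 = 20
  8^9 mod 29 = (20 * 8) mod 29 = 15
  8^10 mod 29 = (15 * 8) mod 29 = 4
Step 2: Result = 4.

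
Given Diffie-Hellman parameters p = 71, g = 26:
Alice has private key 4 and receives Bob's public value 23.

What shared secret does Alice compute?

Step 1: s = B^a mod p = 23^4 mod 71.
  23^1 mod 71 = 23
  23^2 mod 71 = (23 * 23) mod 71 = 32
  23^3 mod 71 = (32 * 23) mod 71 = 26
  23^4 mod 71 = (26 * 23) mod 71 = 30
Result: shared secret = 30.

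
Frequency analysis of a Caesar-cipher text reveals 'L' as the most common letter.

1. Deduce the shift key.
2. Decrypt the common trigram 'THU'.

Step 1: In English, 'E' is the most frequent letter (12.7%).
Step 2: The most frequent ciphertext letter is 'L' (position 11).
Step 3: Shift = (11 - 4) mod 26 = 7.
Step 4: Decrypt 'THU' by shifting back 7:
  T -> M
  H -> A
  U -> N
Step 5: 'THU' decrypts to 'MAN'.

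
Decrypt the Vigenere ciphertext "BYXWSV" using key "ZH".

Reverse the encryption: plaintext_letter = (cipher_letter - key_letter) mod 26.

Step 1: Extend key: ZHZHZH
Step 2: Decrypt each letter (c - k) mod 26:
  B(1) - Z(25) = (1-25) mod 26 = 2 = C
  Y(24) - H(7) = (24-7) mod 26 = 17 = R
  X(23) - Z(25) = (23-25) mod 26 = 24 = Y
  W(22) - H(7) = (22-7) mod 26 = 15 = P
  S(18) - Z(25) = (18-25) mod 26 = 19 = T
  V(21) - H(7) = (21-7) mod 26 = 14 = O
Plaintext: CRYPTO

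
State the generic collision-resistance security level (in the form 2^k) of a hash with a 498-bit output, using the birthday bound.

Step 1: The birthday paradox gives collision probability ~50% after sqrt(2^n) = 2^(n/2) hashes.
Step 2: For 498-bit output: 2^(498/2) = 2^249.
Step 3: Approximately 2^249 hash computations needed.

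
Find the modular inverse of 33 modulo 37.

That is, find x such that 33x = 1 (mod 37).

Step 1: We need x such that 33 * x = 1 (mod 37).
Step 2: Using the extended Euclidean algorithm or trial:
  33 * 9 = 297 = 8 * 37 + 1.
Step 3: Since 297 mod 37 = 1, the inverse is x = 9.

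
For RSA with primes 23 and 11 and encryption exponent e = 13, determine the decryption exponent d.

Step 1: n = 23 * 11 = 253.
Step 2: phi(n) = 22 * 10 = 220.
Step 3: Find d such that 13 * d = 1 (mod 220).
Step 4: d = 13^(-1) mod 220 = 17.
Verification: 13 * 17 = 221 = 1 * 220 + 1.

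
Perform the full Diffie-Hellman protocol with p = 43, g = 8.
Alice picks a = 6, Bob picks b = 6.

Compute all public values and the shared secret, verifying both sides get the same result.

Step 1: A = g^a mod p = 8^6 mod 43 = 16.
Step 2: B = g^b mod p = 8^6 mod 43 = 16.
Step 3: Alice computes s = B^a mod p = 16^6 mod 43 = 35.
Step 4: Bob computes s = A^b mod p = 16^6 mod 43 = 35.
Both sides agree: shared secret = 35.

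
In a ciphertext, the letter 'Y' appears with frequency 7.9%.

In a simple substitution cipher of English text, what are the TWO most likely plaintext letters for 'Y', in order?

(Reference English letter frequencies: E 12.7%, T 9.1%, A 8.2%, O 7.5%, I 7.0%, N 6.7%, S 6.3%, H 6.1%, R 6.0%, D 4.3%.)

Step 1: Observed frequency of 'Y' is 7.9%.
Step 2: Compute distances to each reference frequency and sort:
  A (8.2%): difference = 0.3% <-- BEST
  O (7.5%): difference = 0.4% <-- RUNNER-UP
  I (7.0%): difference = 0.9%
  T (9.1%): difference = 1.2%
  N (6.7%): difference = 1.2%
Step 3: Most likely is 'A' (8.2%, diff 0.3%); second most likely is 'O' (7.5%, diff 0.4%).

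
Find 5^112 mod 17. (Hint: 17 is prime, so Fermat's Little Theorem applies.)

Step 1: Since 17 is prime, by Fermat's Little Theorem: 5^16 = 1 (mod 17).
Step 2: Reduce exponent: 112 mod 16 = 0.
Step 3: So 5^112 = 5^0 (mod 17).
Step 4: 5^0 mod 17 = 1.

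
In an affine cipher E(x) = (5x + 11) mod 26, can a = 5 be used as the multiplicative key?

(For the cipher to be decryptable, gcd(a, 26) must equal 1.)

Step 1: Compute gcd(5, 26).
Step 2: gcd(5, 26) = 1.
Since gcd = 1, 5 is coprime with 26, so it is a valid key.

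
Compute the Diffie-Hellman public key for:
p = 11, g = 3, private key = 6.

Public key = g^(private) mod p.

Step 1: A = g^a mod p = 3^6 mod 11.
  3^1 mod 11 = 3
  3^2 mod 11 = (3 * 3) mod 11 = 9
  3^3 mod 11 = (9 * 3) mod 11 = 5
  3^4 mod 11 = (5 * 3) mod 11 = 4
  3^5 mod 11 = (4 * 3) mod 11 = 1
  3^6 mod 11 = (1 * 3) mod 11 = 3
Result: A = 3.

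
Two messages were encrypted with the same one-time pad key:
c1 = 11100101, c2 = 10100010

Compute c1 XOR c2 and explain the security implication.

Step 1: c1 XOR c2 = (m1 XOR k) XOR (m2 XOR k).
Step 2: By XOR associativity/commutativity: = m1 XOR m2 XOR k XOR k = m1 XOR m2.
Step 3: 11100101 XOR 10100010 = 01000111 = 71.
Step 4: The key cancels out! An attacker learns m1 XOR m2 = 71, revealing the relationship between plaintexts.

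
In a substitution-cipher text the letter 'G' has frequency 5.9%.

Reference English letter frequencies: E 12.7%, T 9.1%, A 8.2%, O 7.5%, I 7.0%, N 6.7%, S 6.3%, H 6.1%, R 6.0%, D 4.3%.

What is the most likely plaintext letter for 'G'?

Step 1: The observed frequency is 5.9%.
Step 2: Compare with English frequencies:
  E: 12.7% (difference: 6.8%)
  T: 9.1% (difference: 3.2%)
  A: 8.2% (difference: 2.3%)
  O: 7.5% (difference: 1.6%)
  I: 7.0% (difference: 1.1%)
  N: 6.7% (difference: 0.8%)
  S: 6.3% (difference: 0.4%)
  H: 6.1% (difference: 0.2%)
  R: 6.0% (difference: 0.1%) <-- closest
  D: 4.3% (difference: 1.6%)
Step 3: 'G' most likely represents 'R' (frequency 6.0%).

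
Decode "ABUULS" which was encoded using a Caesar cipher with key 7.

Step 1: Reverse the shift by subtracting 7 from each letter position.
  A (position 0) -> position (0-7) mod 26 = 19 -> T
  B (position 1) -> position (1-7) mod 26 = 20 -> U
  U (position 20) -> position (20-7) mod 26 = 13 -> N
  U (position 20) -> position (20-7) mod 26 = 13 -> N
  L (position 11) -> position (11-7) mod 26 = 4 -> E
  S (position 18) -> position (18-7) mod 26 = 11 -> L
Decrypted message: TUNNEL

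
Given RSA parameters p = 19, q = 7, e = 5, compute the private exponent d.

Step 1: n = 19 * 7 = 133.
Step 2: phi(n) = 18 * 6 = 108.
Step 3: Find d such that 5 * d = 1 (mod 108).
Step 4: d = 5^(-1) mod 108 = 65.
Verification: 5 * 65 = 325 = 3 * 108 + 1.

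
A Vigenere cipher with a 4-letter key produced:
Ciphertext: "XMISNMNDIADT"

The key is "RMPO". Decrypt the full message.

Step 1: Key 'RMPO' has length 4. Extended key: RMPORMPORMPO
Step 2: Decrypt each position:
  X(23) - R(17) = 6 = G
  M(12) - M(12) = 0 = A
  I(8) - P(15) = 19 = T
  S(18) - O(14) = 4 = E
  N(13) - R(17) = 22 = W
  M(12) - M(12) = 0 = A
  N(13) - P(15) = 24 = Y
  D(3) - O(14) = 15 = P
  I(8) - R(17) = 17 = R
  A(0) - M(12) = 14 = O
  D(3) - P(15) = 14 = O
  T(19) - O(14) = 5 = F
Plaintext: GATEWAYPROOF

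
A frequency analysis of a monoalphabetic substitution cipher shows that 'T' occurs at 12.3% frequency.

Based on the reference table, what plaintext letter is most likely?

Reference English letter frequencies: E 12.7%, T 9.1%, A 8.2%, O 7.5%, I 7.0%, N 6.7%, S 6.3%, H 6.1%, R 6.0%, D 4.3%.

Step 1: The observed frequency is 12.3%.
Step 2: Compare with English frequencies:
  E: 12.7% (difference: 0.4%) <-- closest
  T: 9.1% (difference: 3.2%)
  A: 8.2% (difference: 4.1%)
  O: 7.5% (difference: 4.8%)
  I: 7.0% (difference: 5.3%)
  N: 6.7% (difference: 5.6%)
  S: 6.3% (difference: 6.0%)
  H: 6.1% (difference: 6.2%)
  R: 6.0% (difference: 6.3%)
  D: 4.3% (difference: 8.0%)
Step 3: 'T' most likely represents 'E' (frequency 12.7%).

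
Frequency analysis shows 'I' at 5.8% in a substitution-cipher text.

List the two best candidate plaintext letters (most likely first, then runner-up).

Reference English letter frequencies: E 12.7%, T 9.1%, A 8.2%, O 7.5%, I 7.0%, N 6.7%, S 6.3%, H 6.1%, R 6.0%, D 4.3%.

Step 1: Observed frequency of 'I' is 5.8%.
Step 2: Compute distances to each reference frequency and sort:
  R (6.0%): difference = 0.2% <-- BEST
  H (6.1%): difference = 0.3% <-- RUNNER-UP
  S (6.3%): difference = 0.5%
  N (6.7%): difference = 0.9%
  I (7.0%): difference = 1.2%
Step 3: Most likely is 'R' (6.0%, diff 0.2%); second most likely is 'H' (6.1%, diff 0.3%).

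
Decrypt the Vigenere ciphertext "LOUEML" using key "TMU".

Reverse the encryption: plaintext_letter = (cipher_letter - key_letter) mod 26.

Step 1: Extend key: TMUTMU
Step 2: Decrypt each letter (c - k) mod 26:
  L(11) - T(19) = (11-19) mod 26 = 18 = S
  O(14) - M(12) = (14-12) mod 26 = 2 = C
  U(20) - U(20) = (20-20) mod 26 = 0 = A
  E(4) - T(19) = (4-19) mod 26 = 11 = L
  M(12) - M(12) = (12-12) mod 26 = 0 = A
  L(11) - U(20) = (11-20) mod 26 = 17 = R
Plaintext: SCALAR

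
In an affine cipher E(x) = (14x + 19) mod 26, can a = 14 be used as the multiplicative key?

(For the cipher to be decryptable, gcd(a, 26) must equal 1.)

Step 1: Compute gcd(14, 26).
Step 2: gcd(14, 26) = 2.
Since gcd = 2 != 1, 14 shares a common factor with 26, so it cannot be used.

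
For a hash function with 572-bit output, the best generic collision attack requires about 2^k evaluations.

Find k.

Step 1: The hash has a 572-bit output.
Step 2: Collision resistance means it should be infeasible to find any x != y with h(x) = h(y).
By the birthday bound, a generic collision search succeeds after about sqrt(2^572) = 2^(572/2) = 2^286 evaluations.
Step 3: Security level = 286 bits.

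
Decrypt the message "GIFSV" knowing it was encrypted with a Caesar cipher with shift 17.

Step 1: Reverse the shift by subtracting 17 from each letter position.
  G (position 6) -> position (6-17) mod 26 = 15 -> P
  I (position 8) -> position (8-17) mod 26 = 17 -> R
  F (position 5) -> position (5-17) mod 26 = 14 -> O
  S (position 18) -> position (18-17) mod 26 = 1 -> B
  V (position 21) -> position (21-17) mod 26 = 4 -> E
Decrypted message: PROBE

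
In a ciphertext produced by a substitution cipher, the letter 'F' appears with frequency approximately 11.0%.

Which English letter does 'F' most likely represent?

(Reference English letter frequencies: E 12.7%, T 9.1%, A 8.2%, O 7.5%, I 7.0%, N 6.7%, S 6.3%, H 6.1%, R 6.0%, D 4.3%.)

Step 1: The observed frequency is 11.0%.
Step 2: Compare with English frequencies:
  E: 12.7% (difference: 1.7%) <-- closest
  T: 9.1% (difference: 1.9%)
  A: 8.2% (difference: 2.8%)
  O: 7.5% (difference: 3.5%)
  I: 7.0% (difference: 4.0%)
  N: 6.7% (difference: 4.3%)
  S: 6.3% (difference: 4.7%)
  H: 6.1% (difference: 4.9%)
  R: 6.0% (difference: 5.0%)
  D: 4.3% (difference: 6.7%)
Step 3: 'F' most likely represents 'E' (frequency 12.7%).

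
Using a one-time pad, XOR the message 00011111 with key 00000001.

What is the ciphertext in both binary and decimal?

Step 1: Write out the XOR operation bit by bit:
  Message: 00011111
  Key:     00000001
  XOR:     00011110
Step 2: Convert to decimal: 00011110 = 30.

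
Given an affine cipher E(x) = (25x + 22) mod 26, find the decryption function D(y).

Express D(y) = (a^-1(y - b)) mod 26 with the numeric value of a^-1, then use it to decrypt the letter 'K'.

Step 1: Find a^-1, the modular inverse of 25 mod 26.
Step 2: We need 25 * a^-1 = 1 (mod 26).
Step 3: 25 * 25 = 625 = 24 * 26 + 1, so a^-1 = 25.
Step 4: D(y) = 25(y - 22) mod 26.
Step 5: Apply to 'K' (y = 10): D(10) = 25 * (10 - 22) mod 26 = 25 * -12 mod 26 = 12 -> 'M'.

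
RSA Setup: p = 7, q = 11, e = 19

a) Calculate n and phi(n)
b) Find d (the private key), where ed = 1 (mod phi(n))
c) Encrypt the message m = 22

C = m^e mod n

Step 1: n = 7 * 11 = 77.
Step 2: phi(n) = (7-1)(11-1) = 6 * 10 = 60.
Step 3: Find d = 19^(-1) mod 60 = 19.
  Verify: 19 * 19 = 361 = 1 (mod 60).
Step 4: C = 22^19 mod 77 = 22.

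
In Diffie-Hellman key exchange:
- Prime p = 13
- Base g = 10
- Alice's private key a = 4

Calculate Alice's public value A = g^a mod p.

Step 1: A = g^a mod p = 10^4 mod 13.
  10^1 mod 13 = 10
  10^2 mod 13 = (10 * 10) mod 13 = 9
  10^3 mod 13 = (9 * 10) mod 13 = 12
  10^4 mod 13 = (12 * 10) mod 13 = 3
Result: A = 3.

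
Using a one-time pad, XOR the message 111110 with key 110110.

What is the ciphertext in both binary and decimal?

Step 1: Write out the XOR operation bit by bit:
  Message: 111110
  Key:     110110
  XOR:     001000
Step 2: Convert to decimal: 001000 = 8.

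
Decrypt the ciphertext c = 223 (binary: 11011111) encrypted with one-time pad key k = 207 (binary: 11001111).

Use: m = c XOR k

Step 1: XOR ciphertext with key:
  Ciphertext: 11011111
  Key:        11001111
  XOR:        00010000
Step 2: Plaintext = 00010000 = 16 in decimal.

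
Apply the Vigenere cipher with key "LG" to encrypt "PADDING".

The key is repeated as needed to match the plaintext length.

Step 1: Repeat key to match plaintext length:
  Plaintext: PADDING
  Key:       LGLGLGL
Step 2: Encrypt each letter:
  P(15) + L(11) = (15+11) mod 26 = 0 = A
  A(0) + G(6) = (0+6) mod 26 = 6 = G
  D(3) + L(11) = (3+11) mod 26 = 14 = O
  D(3) + G(6) = (3+6) mod 26 = 9 = J
  I(8) + L(11) = (8+11) mod 26 = 19 = T
  N(13) + G(6) = (13+6) mod 26 = 19 = T
  G(6) + L(11) = (6+11) mod 26 = 17 = R
Ciphertext: AGOJTTR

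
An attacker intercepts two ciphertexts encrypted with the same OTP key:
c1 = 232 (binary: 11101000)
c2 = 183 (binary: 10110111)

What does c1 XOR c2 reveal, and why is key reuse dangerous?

Step 1: c1 XOR c2 = (m1 XOR k) XOR (m2 XOR k).
Step 2: By XOR associativity/commutativity: = m1 XOR m2 XOR k XOR k = m1 XOR m2.
Step 3: 11101000 XOR 10110111 = 01011111 = 95.
Step 4: The key cancels out! An attacker learns m1 XOR m2 = 95, revealing the relationship between plaintexts.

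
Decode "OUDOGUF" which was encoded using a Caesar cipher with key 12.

Step 1: Reverse the shift by subtracting 12 from each letter position.
  O (position 14) -> position (14-12) mod 26 = 2 -> C
  U (position 20) -> position (20-12) mod 26 = 8 -> I
  D (position 3) -> position (3-12) mod 26 = 17 -> R
  O (position 14) -> position (14-12) mod 26 = 2 -> C
  G (position 6) -> position (6-12) mod 26 = 20 -> U
  U (position 20) -> position (20-12) mod 26 = 8 -> I
  F (position 5) -> position (5-12) mod 26 = 19 -> T
Decrypted message: CIRCUIT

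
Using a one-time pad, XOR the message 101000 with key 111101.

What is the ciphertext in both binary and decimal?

Step 1: Write out the XOR operation bit by bit:
  Message: 101000
  Key:     111101
  XOR:     010101
Step 2: Convert to decimal: 010101 = 21.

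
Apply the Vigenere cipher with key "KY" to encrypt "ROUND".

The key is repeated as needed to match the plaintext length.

Step 1: Repeat key to match plaintext length:
  Plaintext: ROUND
  Key:       KYKYK
Step 2: Encrypt each letter:
  R(17) + K(10) = (17+10) mod 26 = 1 = B
  O(14) + Y(24) = (14+24) mod 26 = 12 = M
  U(20) + K(10) = (20+10) mod 26 = 4 = E
  N(13) + Y(24) = (13+24) mod 26 = 11 = L
  D(3) + K(10) = (3+10) mod 26 = 13 = N
Ciphertext: BMELN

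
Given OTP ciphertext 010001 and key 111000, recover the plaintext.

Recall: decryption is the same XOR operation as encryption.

Step 1: XOR ciphertext with key:
  Ciphertext: 010001
  Key:        111000
  XOR:        101001
Step 2: Plaintext = 101001 = 41 in decimal.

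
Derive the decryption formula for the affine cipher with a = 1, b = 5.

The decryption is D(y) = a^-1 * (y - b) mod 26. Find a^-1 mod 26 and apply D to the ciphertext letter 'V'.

Step 1: Find a^-1, the modular inverse of 1 mod 26.
Step 2: We need 1 * a^-1 = 1 (mod 26).
Step 3: 1 * 1 = 1 = 0 * 26 + 1, so a^-1 = 1.
Step 4: D(y) = 1(y - 5) mod 26.
Step 5: Apply to 'V' (y = 21): D(21) = 1 * (21 - 5) mod 26 = 1 * 16 mod 26 = 16 -> 'Q'.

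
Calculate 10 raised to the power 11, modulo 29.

Step 1: Compute 10^11 mod 29 step by step, reducing modulo 29 at each step.
  10^1 mod 29 = 10
  10^2 mod 29 = (10 * 10) mod 29 = 13
  10^3 mod 29 = (13 * 10) mod 29 = 14
  10^4 mod 29 = (14 * 10) mod 29 = 24
  10^5 mod 29 = (24 * 10) mod 29 = 8
  10^6 mod 29 = (8 * 10) mod 29 = 22
  10^7 mod 29 = (22 * 10) mod 29 = 17
  10^8 mod 29 = (17 * 10) mod 29 = 25
  10^9 mod 29 = (25 * 10) mod 29 = 18
  10^10 mod 29 = (18 * 10) mod 29 = 6
  10^11 mod 29 = (6 * 10) mod 29 = 2
Step 2: Result = 2.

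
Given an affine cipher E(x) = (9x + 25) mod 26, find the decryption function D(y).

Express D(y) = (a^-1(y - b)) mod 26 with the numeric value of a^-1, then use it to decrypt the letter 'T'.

Step 1: Find a^-1, the modular inverse of 9 mod 26.
Step 2: We need 9 * a^-1 = 1 (mod 26).
Step 3: 9 * 3 = 27 = 1 * 26 + 1, so a^-1 = 3.
Step 4: D(y) = 3(y - 25) mod 26.
Step 5: Apply to 'T' (y = 19): D(19) = 3 * (19 - 25) mod 26 = 3 * -6 mod 26 = 8 -> 'I'.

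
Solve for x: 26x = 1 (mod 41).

Step 1: We need x such that 26 * x = 1 (mod 41).
Step 2: Using the extended Euclidean algorithm or trial:
  26 * 30 = 780 = 19 * 41 + 1.
Step 3: Since 780 mod 41 = 1, the inverse is x = 30.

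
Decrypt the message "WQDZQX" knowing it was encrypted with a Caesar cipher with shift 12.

Step 1: Reverse the shift by subtracting 12 from each letter position.
  W (position 22) -> position (22-12) mod 26 = 10 -> K
  Q (position 16) -> position (16-12) mod 26 = 4 -> E
  D (position 3) -> position (3-12) mod 26 = 17 -> R
  Z (position 25) -> position (25-12) mod 26 = 13 -> N
  Q (position 16) -> position (16-12) mod 26 = 4 -> E
  X (position 23) -> position (23-12) mod 26 = 11 -> L
Decrypted message: KERNEL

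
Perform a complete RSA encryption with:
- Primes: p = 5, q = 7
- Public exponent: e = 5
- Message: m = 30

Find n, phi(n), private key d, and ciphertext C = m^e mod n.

Step 1: n = 5 * 7 = 35.
Step 2: phi(n) = (5-1)(7-1) = 4 * 6 = 24.
Step 3: Find d = 5^(-1) mod 24 = 5.
  Verify: 5 * 5 = 25 = 1 (mod 24).
Step 4: C = 30^5 mod 35 = 25.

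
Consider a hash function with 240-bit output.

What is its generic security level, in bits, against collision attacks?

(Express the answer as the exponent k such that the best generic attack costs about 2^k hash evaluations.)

Step 1: The hash has a 240-bit output.
Step 2: Collision resistance means it should be infeasible to find any x != y with h(x) = h(y).
By the birthday bound, a generic collision search succeeds after about sqrt(2^240) = 2^(240/2) = 2^120 evaluations.
Step 3: Security level = 120 bits.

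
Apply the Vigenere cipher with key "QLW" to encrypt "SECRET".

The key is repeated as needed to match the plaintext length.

Step 1: Repeat key to match plaintext length:
  Plaintext: SECRET
  Key:       QLWQLW
Step 2: Encrypt each letter:
  S(18) + Q(16) = (18+16) mod 26 = 8 = I
  E(4) + L(11) = (4+11) mod 26 = 15 = P
  C(2) + W(22) = (2+22) mod 26 = 24 = Y
  R(17) + Q(16) = (17+16) mod 26 = 7 = H
  E(4) + L(11) = (4+11) mod 26 = 15 = P
  T(19) + W(22) = (19+22) mod 26 = 15 = P
Ciphertext: IPYHPP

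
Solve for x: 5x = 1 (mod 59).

Step 1: We need x such that 5 * x = 1 (mod 59).
Step 2: Using the extended Euclidean algorithm or trial:
  5 * 12 = 60 = 1 * 59 + 1.
Step 3: Since 60 mod 59 = 1, the inverse is x = 12.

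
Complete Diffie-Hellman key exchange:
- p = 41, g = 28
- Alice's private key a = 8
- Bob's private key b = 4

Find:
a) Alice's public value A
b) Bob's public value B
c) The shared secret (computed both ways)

Step 1: A = g^a mod p = 28^8 mod 41 = 10.
Step 2: B = g^b mod p = 28^4 mod 41 = 25.
Step 3: Alice computes s = B^a mod p = 25^8 mod 41 = 37.
Step 4: Bob computes s = A^b mod p = 10^4 mod 41 = 37.
Both sides agree: shared secret = 37.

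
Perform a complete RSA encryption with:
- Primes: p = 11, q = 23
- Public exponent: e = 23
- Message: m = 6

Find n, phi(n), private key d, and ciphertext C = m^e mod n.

Step 1: n = 11 * 23 = 253.
Step 2: phi(n) = (11-1)(23-1) = 10 * 22 = 220.
Step 3: Find d = 23^(-1) mod 220 = 67.
  Verify: 23 * 67 = 1541 = 1 (mod 220).
Step 4: C = 6^23 mod 253 = 29.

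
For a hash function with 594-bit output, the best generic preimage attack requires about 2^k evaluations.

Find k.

Step 1: The hash has a 594-bit output.
Step 2: Preimage resistance means: given a digest h(x), it should be infeasible to find any input that hashes to it.
With a 594-bit output there are 2^594 possible digests, so a generic brute-force preimage search costs about 2^594 evaluations.
Step 3: Security level = 594 bits.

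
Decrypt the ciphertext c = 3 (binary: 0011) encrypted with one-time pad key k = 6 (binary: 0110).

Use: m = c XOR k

Step 1: XOR ciphertext with key:
  Ciphertext: 0011
  Key:        0110
  XOR:        0101
Step 2: Plaintext = 0101 = 5 in decimal.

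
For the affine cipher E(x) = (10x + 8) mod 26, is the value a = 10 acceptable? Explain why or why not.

Step 1: Compute gcd(10, 26).
Step 2: gcd(10, 26) = 2.
Since gcd = 2 != 1, 10 shares a common factor with 26, so it cannot be used.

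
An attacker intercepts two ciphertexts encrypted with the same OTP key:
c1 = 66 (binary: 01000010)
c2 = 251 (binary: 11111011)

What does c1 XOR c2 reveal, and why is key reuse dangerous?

Step 1: c1 XOR c2 = (m1 XOR k) XOR (m2 XOR k).
Step 2: By XOR associativity/commutativity: = m1 XOR m2 XOR k XOR k = m1 XOR m2.
Step 3: 01000010 XOR 11111011 = 10111001 = 185.
Step 4: The key cancels out! An attacker learns m1 XOR m2 = 185, revealing the relationship between plaintexts.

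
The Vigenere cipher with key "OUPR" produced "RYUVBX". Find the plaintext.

Step 1: Extend key: OUPROU
Step 2: Decrypt each letter (c - k) mod 26:
  R(17) - O(14) = (17-14) mod 26 = 3 = D
  Y(24) - U(20) = (24-20) mod 26 = 4 = E
  U(20) - P(15) = (20-15) mod 26 = 5 = F
  V(21) - R(17) = (21-17) mod 26 = 4 = E
  B(1) - O(14) = (1-14) mod 26 = 13 = N
  X(23) - U(20) = (23-20) mod 26 = 3 = D
Plaintext: DEFEND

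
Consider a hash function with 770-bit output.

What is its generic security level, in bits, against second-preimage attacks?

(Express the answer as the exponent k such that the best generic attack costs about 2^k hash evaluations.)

Step 1: The hash has a 770-bit output.
Step 2: Second-preimage resistance means: given a specific input x, it should be infeasible to find a different y with h(y) = h(x).
With a 770-bit output, a generic search for a second preimage costs about 2^770 evaluations (each trial matches the fixed target with probability 2^-770).
Step 3: Security level = 770 bits.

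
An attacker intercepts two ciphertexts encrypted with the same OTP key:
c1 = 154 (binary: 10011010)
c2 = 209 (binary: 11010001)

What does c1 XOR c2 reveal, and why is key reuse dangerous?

Step 1: c1 XOR c2 = (m1 XOR k) XOR (m2 XOR k).
Step 2: By XOR associativity/commutativity: = m1 XOR m2 XOR k XOR k = m1 XOR m2.
Step 3: 10011010 XOR 11010001 = 01001011 = 75.
Step 4: The key cancels out! An attacker learns m1 XOR m2 = 75, revealing the relationship between plaintexts.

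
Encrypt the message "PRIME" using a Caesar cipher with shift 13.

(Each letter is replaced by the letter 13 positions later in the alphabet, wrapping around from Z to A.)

Step 1: For each letter, shift forward by 13 positions (mod 26).
  P (position 15) -> position (15+13) mod 26 = 2 -> C
  R (position 17) -> position (17+13) mod 26 = 4 -> E
  I (position 8) -> position (8+13) mod 26 = 21 -> V
  M (position 12) -> position (12+13) mod 26 = 25 -> Z
  E (position 4) -> position (4+13) mod 26 = 17 -> R
Result: CEVZR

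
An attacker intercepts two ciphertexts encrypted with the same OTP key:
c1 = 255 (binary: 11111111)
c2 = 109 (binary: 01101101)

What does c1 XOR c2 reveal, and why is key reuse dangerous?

Step 1: c1 XOR c2 = (m1 XOR k) XOR (m2 XOR k).
Step 2: By XOR associativity/commutativity: = m1 XOR m2 XOR k XOR k = m1 XOR m2.
Step 3: 11111111 XOR 01101101 = 10010010 = 146.
Step 4: The key cancels out! An attacker learns m1 XOR m2 = 146, revealing the relationship between plaintexts.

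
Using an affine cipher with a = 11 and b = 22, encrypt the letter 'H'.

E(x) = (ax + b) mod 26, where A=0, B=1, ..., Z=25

Step 1: Convert 'H' to number: x = 7.
Step 2: E(7) = (11 * 7 + 22) mod 26 = 99 mod 26 = 21.
Step 3: Convert 21 back to letter: V.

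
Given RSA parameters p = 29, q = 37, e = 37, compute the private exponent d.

Step 1: n = 29 * 37 = 1073.
Step 2: phi(n) = 28 * 36 = 1008.
Step 3: Find d such that 37 * d = 1 (mod 1008).
Step 4: d = 37^(-1) mod 1008 = 109.
Verification: 37 * 109 = 4033 = 4 * 1008 + 1.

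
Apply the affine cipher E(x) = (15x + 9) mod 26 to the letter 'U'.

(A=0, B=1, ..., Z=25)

Step 1: Convert 'U' to number: x = 20.
Step 2: E(20) = (15 * 20 + 9) mod 26 = 309 mod 26 = 23.
Step 3: Convert 23 back to letter: X.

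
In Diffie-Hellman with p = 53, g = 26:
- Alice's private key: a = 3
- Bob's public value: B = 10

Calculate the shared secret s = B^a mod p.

Step 1: s = B^a mod p = 10^3 mod 53.
  10^1 mod 53 = 10
  10^2 mod 53 = (10 * 10) mod 53 = 47
  10^3 mod 53 = (47 * 10) mod 53 = 46
Result: shared secret = 46.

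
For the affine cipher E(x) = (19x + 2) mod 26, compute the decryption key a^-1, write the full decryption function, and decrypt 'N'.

Step 1: Find a^-1, the modular inverse of 19 mod 26.
Step 2: We need 19 * a^-1 = 1 (mod 26).
Step 3: 19 * 11 = 209 = 8 * 26 + 1, so a^-1 = 11.
Step 4: D(y) = 11(y - 2) mod 26.
Step 5: Apply to 'N' (y = 13): D(13) = 11 * (13 - 2) mod 26 = 11 * 11 mod 26 = 17 -> 'R'.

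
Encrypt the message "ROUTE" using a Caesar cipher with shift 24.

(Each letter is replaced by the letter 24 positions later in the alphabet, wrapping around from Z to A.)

Step 1: For each letter, shift forward by 24 positions (mod 26).
  R (position 17) -> position (17+24) mod 26 = 15 -> P
  O (position 14) -> position (14+24) mod 26 = 12 -> M
  U (position 20) -> position (20+24) mod 26 = 18 -> S
  T (position 19) -> position (19+24) mod 26 = 17 -> R
  E (position 4) -> position (4+24) mod 26 = 2 -> C
Result: PMSRC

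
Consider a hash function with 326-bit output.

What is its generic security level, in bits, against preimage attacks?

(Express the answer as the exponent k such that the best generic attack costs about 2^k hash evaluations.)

Step 1: The hash has a 326-bit output.
Step 2: Preimage resistance means: given a digest h(x), it should be infeasible to find any input that hashes to it.
With a 326-bit output there are 2^326 possible digests, so a generic brute-force preimage search costs about 2^326 evaluations.
Step 3: Security level = 326 bits.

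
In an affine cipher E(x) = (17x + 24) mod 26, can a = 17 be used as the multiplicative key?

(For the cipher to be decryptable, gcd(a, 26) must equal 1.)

Step 1: Compute gcd(17, 26).
Step 2: gcd(17, 26) = 1.
Since gcd = 1, 17 is coprime with 26, so it is a valid key.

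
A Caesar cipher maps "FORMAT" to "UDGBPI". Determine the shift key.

Step 1: Compare first letters: F (position 5) -> U (position 20).
Step 2: Shift = (20 - 5) mod 26 = 15.
The shift value is 15.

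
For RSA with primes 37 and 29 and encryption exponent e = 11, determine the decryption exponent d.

Step 1: n = 37 * 29 = 1073.
Step 2: phi(n) = 36 * 28 = 1008.
Step 3: Find d such that 11 * d = 1 (mod 1008).
Step 4: d = 11^(-1) mod 1008 = 275.
Verification: 11 * 275 = 3025 = 3 * 1008 + 1.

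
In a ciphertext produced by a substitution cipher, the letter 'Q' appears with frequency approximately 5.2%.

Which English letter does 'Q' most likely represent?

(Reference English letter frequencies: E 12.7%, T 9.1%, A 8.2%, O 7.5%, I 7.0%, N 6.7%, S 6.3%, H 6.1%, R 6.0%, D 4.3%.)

Step 1: The observed frequency is 5.2%.
Step 2: Compare with English frequencies:
  E: 12.7% (difference: 7.5%)
  T: 9.1% (difference: 3.9%)
  A: 8.2% (difference: 3.0%)
  O: 7.5% (difference: 2.3%)
  I: 7.0% (difference: 1.8%)
  N: 6.7% (difference: 1.5%)
  S: 6.3% (difference: 1.1%)
  H: 6.1% (difference: 0.9%)
  R: 6.0% (difference: 0.8%) <-- closest
  D: 4.3% (difference: 0.9%)
Step 3: 'Q' most likely represents 'R' (frequency 6.0%).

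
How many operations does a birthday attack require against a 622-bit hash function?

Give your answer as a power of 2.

Step 1: The birthday paradox gives collision probability ~50% after sqrt(2^n) = 2^(n/2) hashes.
Step 2: For 622-bit output: 2^(622/2) = 2^311.
Step 3: Approximately 2^311 hash computations needed.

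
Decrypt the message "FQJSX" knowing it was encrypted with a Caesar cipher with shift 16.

Step 1: Reverse the shift by subtracting 16 from each letter position.
  F (position 5) -> position (5-16) mod 26 = 15 -> P
  Q (position 16) -> position (16-16) mod 26 = 0 -> A
  J (position 9) -> position (9-16) mod 26 = 19 -> T
  S (position 18) -> position (18-16) mod 26 = 2 -> C
  X (position 23) -> position (23-16) mod 26 = 7 -> H
Decrypted message: PATCH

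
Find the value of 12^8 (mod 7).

Step 1: Compute 12^8 mod 7 step by step, reducing modulo 7 at each step.
  12^1 mod 7 = 5
  12^2 mod 7 = (5 * 12) mod 7 = 4
  12^3 mod 7 = (4 * 12) mod 7 = 6
  12^4 mod 7 = (6 * 12) mod 7 = 2
  12^5 mod 7 = (2 * 12) mod 7 = 3
  12^6 mod 7 = (3 * 12) mod 7 = 1
  12^7 mod 7 = (1 * 12) mod 7 = 5
  12^8 mod 7 = (5 * 12) mod 7 = 4
Step 2: Result = 4.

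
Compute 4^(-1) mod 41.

Step 1: We need x such that 4 * x = 1 (mod 41).
Step 2: Using the extended Euclidean algorithm or trial:
  4 * 31 = 124 = 3 * 41 + 1.
Step 3: Since 124 mod 41 = 1, the inverse is x = 31.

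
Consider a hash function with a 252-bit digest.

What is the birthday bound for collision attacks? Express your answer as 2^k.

Step 1: The birthday paradox gives collision probability ~50% after sqrt(2^n) = 2^(n/2) hashes.
Step 2: For 252-bit output: 2^(252/2) = 2^126.
Step 3: Approximately 2^126 hash computations needed.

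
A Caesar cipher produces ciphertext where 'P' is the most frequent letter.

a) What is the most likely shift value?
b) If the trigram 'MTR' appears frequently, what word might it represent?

Step 1: In English, 'E' is the most frequent letter (12.7%).
Step 2: The most frequent ciphertext letter is 'P' (position 15).
Step 3: Shift = (15 - 4) mod 26 = 11.
Step 4: Decrypt 'MTR' by shifting back 11:
  M -> B
  T -> I
  R -> G
Step 5: 'MTR' decrypts to 'BIG'.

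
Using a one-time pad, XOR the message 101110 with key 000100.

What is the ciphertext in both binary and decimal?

Step 1: Write out the XOR operation bit by bit:
  Message: 101110
  Key:     000100
  XOR:     101010
Step 2: Convert to decimal: 101010 = 42.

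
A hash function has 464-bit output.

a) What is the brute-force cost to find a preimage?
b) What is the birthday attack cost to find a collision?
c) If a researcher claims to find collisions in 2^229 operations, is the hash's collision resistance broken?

Step 1: Preimage resistance requires brute-force of 2^464 operations.
Step 2: Collision resistance (birthday bound) = 2^(464/2) = 2^232.
Step 3: The claimed attack costs 2^229 operations.
Step 4: Since 2^229 < 2^232, the claimed attack beats the generic birthday bound, so collision resistance is broken.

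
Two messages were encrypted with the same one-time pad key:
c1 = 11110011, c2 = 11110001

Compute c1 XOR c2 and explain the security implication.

Step 1: c1 XOR c2 = (m1 XOR k) XOR (m2 XOR k).
Step 2: By XOR associativity/commutativity: = m1 XOR m2 XOR k XOR k = m1 XOR m2.
Step 3: 11110011 XOR 11110001 = 00000010 = 2.
Step 4: The key cancels out! An attacker learns m1 XOR m2 = 2, revealing the relationship between plaintexts.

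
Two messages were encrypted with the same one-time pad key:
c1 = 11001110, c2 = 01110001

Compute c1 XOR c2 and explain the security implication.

Step 1: c1 XOR c2 = (m1 XOR k) XOR (m2 XOR k).
Step 2: By XOR associativity/commutativity: = m1 XOR m2 XOR k XOR k = m1 XOR m2.
Step 3: 11001110 XOR 01110001 = 10111111 = 191.
Step 4: The key cancels out! An attacker learns m1 XOR m2 = 191, revealing the relationship between plaintexts.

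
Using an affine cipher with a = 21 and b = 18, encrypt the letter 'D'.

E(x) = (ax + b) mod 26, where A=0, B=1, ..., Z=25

Step 1: Convert 'D' to number: x = 3.
Step 2: E(3) = (21 * 3 + 18) mod 26 = 81 mod 26 = 3.
Step 3: Convert 3 back to letter: D.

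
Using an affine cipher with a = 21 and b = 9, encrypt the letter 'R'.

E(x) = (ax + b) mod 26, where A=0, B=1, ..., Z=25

Step 1: Convert 'R' to number: x = 17.
Step 2: E(17) = (21 * 17 + 9) mod 26 = 366 mod 26 = 2.
Step 3: Convert 2 back to letter: C.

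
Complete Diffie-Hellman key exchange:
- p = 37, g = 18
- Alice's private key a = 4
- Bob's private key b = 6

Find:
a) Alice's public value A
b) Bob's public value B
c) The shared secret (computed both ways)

Step 1: A = g^a mod p = 18^4 mod 37 = 7.
Step 2: B = g^b mod p = 18^6 mod 37 = 11.
Step 3: Alice computes s = B^a mod p = 11^4 mod 37 = 26.
Step 4: Bob computes s = A^b mod p = 7^6 mod 37 = 26.
Both sides agree: shared secret = 26.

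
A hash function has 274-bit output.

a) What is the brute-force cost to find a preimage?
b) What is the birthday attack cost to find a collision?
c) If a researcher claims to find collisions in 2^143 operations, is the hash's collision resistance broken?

Step 1: Preimage resistance requires brute-force of 2^274 operations.
Step 2: Collision resistance (birthday bound) = 2^(274/2) = 2^137.
Step 3: The claimed attack costs 2^143 operations.
Step 4: Since 2^143 >= 2^137, the claimed attack is no faster than the generic birthday attack, so this does not break collision resistance.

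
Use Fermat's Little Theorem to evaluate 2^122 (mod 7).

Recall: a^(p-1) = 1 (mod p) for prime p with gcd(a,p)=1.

Step 1: Since 7 is prime, by Fermat's Little Theorem: 2^6 = 1 (mod 7).
Step 2: Reduce exponent: 122 mod 6 = 2.
Step 3: So 2^122 = 2^2 (mod 7).
Step 4: 2^2 mod 7 = 4.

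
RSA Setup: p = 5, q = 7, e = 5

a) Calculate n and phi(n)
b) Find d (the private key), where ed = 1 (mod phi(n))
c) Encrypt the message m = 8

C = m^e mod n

Step 1: n = 5 * 7 = 35.
Step 2: phi(n) = (5-1)(7-1) = 4 * 6 = 24.
Step 3: Find d = 5^(-1) mod 24 = 5.
  Verify: 5 * 5 = 25 = 1 (mod 24).
Step 4: C = 8^5 mod 35 = 8.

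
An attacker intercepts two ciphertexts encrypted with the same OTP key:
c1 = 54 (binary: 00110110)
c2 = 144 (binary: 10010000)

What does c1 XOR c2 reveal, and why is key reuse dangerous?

Step 1: c1 XOR c2 = (m1 XOR k) XOR (m2 XOR k).
Step 2: By XOR associativity/commutativity: = m1 XOR m2 XOR k XOR k = m1 XOR m2.
Step 3: 00110110 XOR 10010000 = 10100110 = 166.
Step 4: The key cancels out! An attacker learns m1 XOR m2 = 166, revealing the relationship between plaintexts.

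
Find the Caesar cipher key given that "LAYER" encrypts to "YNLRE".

Step 1: Compare first letters: L (position 11) -> Y (position 24).
Step 2: Shift = (24 - 11) mod 26 = 13.
The shift value is 13.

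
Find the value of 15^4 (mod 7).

Step 1: Compute 15^4 mod 7 step by step, reducing modulo 7 at each step.
  15^1 mod 7 = 1
  15^2 mod 7 = (1 * 15) mod 7 = 1
  15^3 mod 7 = (1 * 15) mod 7 = 1
  15^4 mod 7 = (1 * 15) mod 7 = 1
Step 2: Result = 1.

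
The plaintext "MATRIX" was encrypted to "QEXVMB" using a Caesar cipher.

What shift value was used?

Step 1: Compare first letters: M (position 12) -> Q (position 16).
Step 2: Shift = (16 - 12) mod 26 = 4.
The shift value is 4.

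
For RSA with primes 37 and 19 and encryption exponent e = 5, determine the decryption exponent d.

Step 1: n = 37 * 19 = 703.
Step 2: phi(n) = 36 * 18 = 648.
Step 3: Find d such that 5 * d = 1 (mod 648).
Step 4: d = 5^(-1) mod 648 = 389.
Verification: 5 * 389 = 1945 = 3 * 648 + 1.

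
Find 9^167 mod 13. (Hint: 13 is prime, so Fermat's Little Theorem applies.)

Step 1: Since 13 is prime, by Fermat's Little Theorem: 9^12 = 1 (mod 13).
Step 2: Reduce exponent: 167 mod 12 = 11.
Step 3: So 9^167 = 9^11 (mod 13).
Step 4: 9^11 mod 13 = 3.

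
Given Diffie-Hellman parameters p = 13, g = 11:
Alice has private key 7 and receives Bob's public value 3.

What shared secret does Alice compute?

Step 1: s = B^a mod p = 3^7 mod 13.
  3^1 mod 13 = 3
  3^2 mod 13 = (3 * 3) mod 13 = 9
  3^3 mod 13 = (9 * 3) mod 13 = 1
  3^4 mod 13 = (1 * 3) mod 13 = 3
  3^5 mod 13 = (3 * 3) mod 13 = 9
  3^6 mod 13 = (9 * 3) mod 13 = 1
  3^7 mod 13 = (1 * 3) mod 13 = 3
Result: shared secret = 3.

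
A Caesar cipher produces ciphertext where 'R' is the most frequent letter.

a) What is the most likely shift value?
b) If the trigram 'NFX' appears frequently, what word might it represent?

Step 1: In English, 'E' is the most frequent letter (12.7%).
Step 2: The most frequent ciphertext letter is 'R' (position 17).
Step 3: Shift = (17 - 4) mod 26 = 13.
Step 4: Decrypt 'NFX' by shifting back 13:
  N -> A
  F -> S
  X -> K
Step 5: 'NFX' decrypts to 'ASK'.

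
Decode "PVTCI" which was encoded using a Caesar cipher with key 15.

Step 1: Reverse the shift by subtracting 15 from each letter position.
  P (position 15) -> position (15-15) mod 26 = 0 -> A
  V (position 21) -> position (21-15) mod 26 = 6 -> G
  T (position 19) -> position (19-15) mod 26 = 4 -> E
  C (position 2) -> position (2-15) mod 26 = 13 -> N
  I (position 8) -> position (8-15) mod 26 = 19 -> T
Decrypted message: AGENT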